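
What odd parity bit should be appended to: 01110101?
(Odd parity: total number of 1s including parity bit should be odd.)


Number of 1s in data: 5
Parity bit: 0

0


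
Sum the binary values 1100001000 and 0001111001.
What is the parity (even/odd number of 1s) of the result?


1100001000 = 776
0001111001 = 121
Sum = 897 = 1110000001
1s count = 4

even parity (4 ones in 1110000001)


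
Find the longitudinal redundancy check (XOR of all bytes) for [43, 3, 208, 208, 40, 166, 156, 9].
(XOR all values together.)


XOR chain: 43 ^ 3 ^ 208 ^ 208 ^ 40 ^ 166 ^ 156 ^ 9 = 51

51


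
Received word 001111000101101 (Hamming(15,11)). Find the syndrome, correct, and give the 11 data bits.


Syndrome = 0: no error detected

Data: 11100101101 (no errors)


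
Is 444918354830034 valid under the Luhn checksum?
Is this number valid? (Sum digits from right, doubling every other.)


Luhn sum = 61
61 mod 10 = 1

Invalid (Luhn sum mod 10 = 1)


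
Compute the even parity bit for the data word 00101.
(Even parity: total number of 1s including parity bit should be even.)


Number of 1s in data: 2
Parity bit: 0

0


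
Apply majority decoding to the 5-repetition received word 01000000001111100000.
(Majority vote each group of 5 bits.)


Groups: 01000, 00000, 11111, 00000
Majority votes: 0010

0010


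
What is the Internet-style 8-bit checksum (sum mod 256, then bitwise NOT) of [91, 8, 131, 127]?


Sum = 357 mod 256 = 101
Complement = 154

154


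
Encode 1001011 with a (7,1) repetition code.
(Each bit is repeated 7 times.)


Each bit -> 7 copies

1111111000000000000001111111000000011111111111111


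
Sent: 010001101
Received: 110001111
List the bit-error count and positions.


XOR: 100000010

2 error(s) at position(s): 0, 7


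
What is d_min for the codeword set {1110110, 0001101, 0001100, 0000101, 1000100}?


Comparing all pairs, minimum distance: 1
Can detect 0 errors, correct 0 errors

1


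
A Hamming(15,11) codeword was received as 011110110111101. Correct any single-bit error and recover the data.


Syndrome = 0: no error detected

Data: 11010111101 (no errors)


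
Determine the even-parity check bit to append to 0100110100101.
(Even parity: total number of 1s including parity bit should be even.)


Number of 1s in data: 6
Parity bit: 0

0


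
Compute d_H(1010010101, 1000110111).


XOR: 0010100010
Count of 1s: 3

3


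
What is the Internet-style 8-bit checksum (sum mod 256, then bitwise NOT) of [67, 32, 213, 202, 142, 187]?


Sum = 843 mod 256 = 75
Complement = 180

180


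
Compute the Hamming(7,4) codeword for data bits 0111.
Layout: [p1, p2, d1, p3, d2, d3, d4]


Parity bits: p1=0, p2=0, p3=1

0001111


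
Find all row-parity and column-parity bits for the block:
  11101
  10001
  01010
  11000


Row parities: 0000
Column parities: 11110

Row P: 0000, Col P: 11110, Corner: 0


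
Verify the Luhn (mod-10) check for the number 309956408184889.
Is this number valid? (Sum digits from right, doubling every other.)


Luhn sum = 83
83 mod 10 = 3

Invalid (Luhn sum mod 10 = 3)


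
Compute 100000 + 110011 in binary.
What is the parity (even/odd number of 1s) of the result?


100000 = 32
110011 = 51
Sum = 83 = 1010011
1s count = 4

even parity (4 ones in 1010011)


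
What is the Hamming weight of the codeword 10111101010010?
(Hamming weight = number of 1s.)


Counting 1s in 10111101010010

8


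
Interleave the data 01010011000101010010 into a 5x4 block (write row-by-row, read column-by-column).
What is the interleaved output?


Matrix:
  0101
  0011
  0001
  0101
  0010
Read columns: 00000100100100111110

00000100100100111110


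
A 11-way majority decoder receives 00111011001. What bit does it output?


Ones: 6 out of 11
Threshold: 6

1 (6/11 voted 1)


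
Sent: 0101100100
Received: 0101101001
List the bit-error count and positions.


XOR: 0000001101

3 error(s) at position(s): 6, 7, 9


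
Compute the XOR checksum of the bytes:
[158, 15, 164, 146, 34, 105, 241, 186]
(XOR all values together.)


XOR chain: 158 ^ 15 ^ 164 ^ 146 ^ 34 ^ 105 ^ 241 ^ 186 = 167

167


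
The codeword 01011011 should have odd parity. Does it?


Number of 1s: 5

Yes, parity is correct (5 ones)


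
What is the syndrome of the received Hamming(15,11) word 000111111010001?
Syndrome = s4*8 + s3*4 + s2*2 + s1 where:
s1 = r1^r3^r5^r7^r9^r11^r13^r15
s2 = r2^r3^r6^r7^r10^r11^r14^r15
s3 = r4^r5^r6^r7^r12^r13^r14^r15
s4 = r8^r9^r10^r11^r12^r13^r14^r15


s1=1, s2=0, s3=1, s4=0

Syndrome = 5 (error at position 5)


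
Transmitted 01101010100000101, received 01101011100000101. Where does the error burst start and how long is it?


XOR: 00000001000000000

Burst at position 7, length 1


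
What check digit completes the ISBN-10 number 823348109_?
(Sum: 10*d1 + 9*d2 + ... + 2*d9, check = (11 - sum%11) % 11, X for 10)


Weighted sum: 229
229 mod 11 = 9

Check digit: 2


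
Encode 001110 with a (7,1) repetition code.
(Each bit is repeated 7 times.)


Each bit -> 7 copies

000000000000001111111111111111111110000000


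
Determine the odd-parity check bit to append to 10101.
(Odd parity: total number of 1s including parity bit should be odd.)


Number of 1s in data: 3
Parity bit: 0

0


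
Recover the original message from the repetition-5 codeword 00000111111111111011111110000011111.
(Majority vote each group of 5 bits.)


Groups: 00000, 11111, 11111, 11011, 11111, 00000, 11111
Majority votes: 0111101

0111101


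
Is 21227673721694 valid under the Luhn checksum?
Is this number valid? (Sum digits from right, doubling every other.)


Luhn sum = 58
58 mod 10 = 8

Invalid (Luhn sum mod 10 = 8)


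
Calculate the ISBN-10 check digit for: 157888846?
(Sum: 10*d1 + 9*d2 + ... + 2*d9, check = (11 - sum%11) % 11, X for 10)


Weighted sum: 311
311 mod 11 = 3

Check digit: 8


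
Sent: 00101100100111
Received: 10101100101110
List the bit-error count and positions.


XOR: 10000000001001

3 error(s) at position(s): 0, 10, 13


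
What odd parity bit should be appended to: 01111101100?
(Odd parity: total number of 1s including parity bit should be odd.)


Number of 1s in data: 7
Parity bit: 0

0


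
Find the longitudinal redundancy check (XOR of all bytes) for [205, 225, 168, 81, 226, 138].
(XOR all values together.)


XOR chain: 205 ^ 225 ^ 168 ^ 81 ^ 226 ^ 138 = 189

189


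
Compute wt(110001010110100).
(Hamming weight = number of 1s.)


Counting 1s in 110001010110100

7


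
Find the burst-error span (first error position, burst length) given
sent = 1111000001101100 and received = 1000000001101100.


XOR: 0111000000000000

Burst at position 1, length 3


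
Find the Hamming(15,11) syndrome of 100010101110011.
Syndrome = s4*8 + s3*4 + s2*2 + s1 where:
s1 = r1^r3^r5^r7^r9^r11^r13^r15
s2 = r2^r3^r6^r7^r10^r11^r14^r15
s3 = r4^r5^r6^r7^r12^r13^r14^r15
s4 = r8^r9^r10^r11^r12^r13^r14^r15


s1=0, s2=1, s3=0, s4=1

Syndrome = 10 (error at position 10)


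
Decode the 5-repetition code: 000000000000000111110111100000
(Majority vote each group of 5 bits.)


Groups: 00000, 00000, 00000, 11111, 01111, 00000
Majority votes: 000110

000110


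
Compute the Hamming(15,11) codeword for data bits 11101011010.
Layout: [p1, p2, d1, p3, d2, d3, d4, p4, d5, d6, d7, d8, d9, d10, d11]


Parity bits: p1=0, p2=0, p3=0, p4=0

001011001011010


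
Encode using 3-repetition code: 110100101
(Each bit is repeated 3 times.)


Each bit -> 3 copies

111111000111000000111000111


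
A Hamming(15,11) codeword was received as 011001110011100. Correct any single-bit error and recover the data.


Syndrome = 2: error at position 2

Data: 10110011100 (corrected bit 2)


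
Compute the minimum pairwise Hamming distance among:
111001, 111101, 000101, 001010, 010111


Comparing all pairs, minimum distance: 1
Can detect 0 errors, correct 0 errors

1


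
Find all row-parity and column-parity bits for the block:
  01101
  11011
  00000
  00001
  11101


Row parities: 10010
Column parities: 01010

Row P: 10010, Col P: 01010, Corner: 0


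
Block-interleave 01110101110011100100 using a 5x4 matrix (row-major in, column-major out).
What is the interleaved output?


Matrix:
  0111
  0101
  1100
  1110
  0100
Read columns: 00110111111001011000

00110111111001011000


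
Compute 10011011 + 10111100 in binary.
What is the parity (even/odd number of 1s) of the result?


10011011 = 155
10111100 = 188
Sum = 343 = 101010111
1s count = 6

even parity (6 ones in 101010111)


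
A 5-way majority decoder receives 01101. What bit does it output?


Ones: 3 out of 5
Threshold: 3

1 (3/5 voted 1)


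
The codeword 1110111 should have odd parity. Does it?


Number of 1s: 6

No, parity error (6 ones)


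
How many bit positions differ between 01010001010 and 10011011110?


XOR: 11001010100
Count of 1s: 5

5


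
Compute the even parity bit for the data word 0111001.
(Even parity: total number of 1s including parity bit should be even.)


Number of 1s in data: 4
Parity bit: 0

0


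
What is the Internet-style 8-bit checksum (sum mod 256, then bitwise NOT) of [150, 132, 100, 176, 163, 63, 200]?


Sum = 984 mod 256 = 216
Complement = 39

39


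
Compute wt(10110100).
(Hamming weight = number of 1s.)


Counting 1s in 10110100

4


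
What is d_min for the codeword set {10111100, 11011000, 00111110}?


Comparing all pairs, minimum distance: 2
Can detect 1 errors, correct 0 errors

2


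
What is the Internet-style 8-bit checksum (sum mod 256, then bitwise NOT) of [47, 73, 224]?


Sum = 344 mod 256 = 88
Complement = 167

167


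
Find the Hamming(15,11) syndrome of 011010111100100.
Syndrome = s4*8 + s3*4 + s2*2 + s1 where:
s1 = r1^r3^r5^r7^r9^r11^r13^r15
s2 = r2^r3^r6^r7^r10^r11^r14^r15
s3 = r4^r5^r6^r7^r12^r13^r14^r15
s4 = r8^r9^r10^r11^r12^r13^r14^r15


s1=1, s2=0, s3=1, s4=0

Syndrome = 5 (error at position 5)


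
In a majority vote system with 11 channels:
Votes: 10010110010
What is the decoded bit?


Ones: 5 out of 11
Threshold: 6

0 (5/11 voted 1)


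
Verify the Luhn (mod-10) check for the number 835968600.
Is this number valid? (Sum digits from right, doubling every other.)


Luhn sum = 47
47 mod 10 = 7

Invalid (Luhn sum mod 10 = 7)


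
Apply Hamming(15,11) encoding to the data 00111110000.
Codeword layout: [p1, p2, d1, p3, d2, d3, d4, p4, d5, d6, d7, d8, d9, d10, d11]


Parity bits: p1=1, p2=0, p3=0, p4=1

100001111110000


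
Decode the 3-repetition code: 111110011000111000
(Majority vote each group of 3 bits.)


Groups: 111, 110, 011, 000, 111, 000
Majority votes: 111010

111010


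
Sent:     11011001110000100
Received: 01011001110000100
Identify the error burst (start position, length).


XOR: 10000000000000000

Burst at position 0, length 1


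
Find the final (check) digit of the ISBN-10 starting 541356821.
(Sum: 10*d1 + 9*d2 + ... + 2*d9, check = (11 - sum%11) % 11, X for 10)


Weighted sum: 215
215 mod 11 = 6

Check digit: 5


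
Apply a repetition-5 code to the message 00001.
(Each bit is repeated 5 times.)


Each bit -> 5 copies

0000000000000000000011111


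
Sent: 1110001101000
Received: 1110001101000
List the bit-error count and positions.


XOR: 0000000000000

0 errors (received matches sent)


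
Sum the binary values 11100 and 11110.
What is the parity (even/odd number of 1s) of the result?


11100 = 28
11110 = 30
Sum = 58 = 111010
1s count = 4

even parity (4 ones in 111010)


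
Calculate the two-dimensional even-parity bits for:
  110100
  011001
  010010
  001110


Row parities: 1101
Column parities: 110001

Row P: 1101, Col P: 110001, Corner: 1


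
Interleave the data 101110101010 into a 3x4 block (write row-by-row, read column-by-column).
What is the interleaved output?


Matrix:
  1011
  1010
  1010
Read columns: 111000111100

111000111100


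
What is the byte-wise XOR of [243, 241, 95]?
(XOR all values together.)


XOR chain: 243 ^ 241 ^ 95 = 93

93


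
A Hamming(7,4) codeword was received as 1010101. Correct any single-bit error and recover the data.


Syndrome = 0: no error detected

Data: 1101 (no errors)


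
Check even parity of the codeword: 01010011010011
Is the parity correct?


Number of 1s: 7

No, parity error (7 ones)


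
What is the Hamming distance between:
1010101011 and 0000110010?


XOR: 1010011001
Count of 1s: 5

5


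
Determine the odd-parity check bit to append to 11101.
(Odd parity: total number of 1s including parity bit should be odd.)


Number of 1s in data: 4
Parity bit: 1

1


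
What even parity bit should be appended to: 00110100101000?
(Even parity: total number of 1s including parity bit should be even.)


Number of 1s in data: 5
Parity bit: 1

1


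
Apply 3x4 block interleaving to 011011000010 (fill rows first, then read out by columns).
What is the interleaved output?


Matrix:
  0110
  1100
  0010
Read columns: 010110101000

010110101000


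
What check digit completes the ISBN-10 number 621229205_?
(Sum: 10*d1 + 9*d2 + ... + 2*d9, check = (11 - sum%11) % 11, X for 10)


Weighted sum: 175
175 mod 11 = 10

Check digit: 1


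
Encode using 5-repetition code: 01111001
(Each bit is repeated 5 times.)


Each bit -> 5 copies

0000011111111111111111111000000000011111


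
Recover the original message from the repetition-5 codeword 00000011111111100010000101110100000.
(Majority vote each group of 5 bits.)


Groups: 00000, 01111, 11111, 00010, 00010, 11101, 00000
Majority votes: 0110010

0110010


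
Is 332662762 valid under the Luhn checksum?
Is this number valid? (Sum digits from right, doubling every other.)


Luhn sum = 36
36 mod 10 = 6

Invalid (Luhn sum mod 10 = 6)


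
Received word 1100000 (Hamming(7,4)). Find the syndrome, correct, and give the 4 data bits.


Syndrome = 3: error at position 3

Data: 1000 (corrected bit 3)


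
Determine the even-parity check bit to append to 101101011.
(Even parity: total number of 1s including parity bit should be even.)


Number of 1s in data: 6
Parity bit: 0

0


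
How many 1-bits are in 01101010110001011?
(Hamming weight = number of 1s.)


Counting 1s in 01101010110001011

9


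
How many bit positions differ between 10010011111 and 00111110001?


XOR: 10101101110
Count of 1s: 7

7


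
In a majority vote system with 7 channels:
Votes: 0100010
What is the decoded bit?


Ones: 2 out of 7
Threshold: 4

0 (2/7 voted 1)


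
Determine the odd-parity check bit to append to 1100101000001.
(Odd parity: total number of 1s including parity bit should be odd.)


Number of 1s in data: 5
Parity bit: 0

0


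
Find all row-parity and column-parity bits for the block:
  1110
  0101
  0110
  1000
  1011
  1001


Row parities: 100110
Column parities: 0111

Row P: 100110, Col P: 0111, Corner: 1


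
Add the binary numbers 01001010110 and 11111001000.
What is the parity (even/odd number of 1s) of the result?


01001010110 = 598
11111001000 = 1992
Sum = 2590 = 101000011110
1s count = 6

even parity (6 ones in 101000011110)


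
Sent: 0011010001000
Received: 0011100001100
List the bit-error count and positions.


XOR: 0000110000100

3 error(s) at position(s): 4, 5, 10


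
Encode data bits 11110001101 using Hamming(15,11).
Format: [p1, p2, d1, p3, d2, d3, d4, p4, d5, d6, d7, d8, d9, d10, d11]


Parity bits: p1=1, p2=0, p3=0, p4=1

101011110001101


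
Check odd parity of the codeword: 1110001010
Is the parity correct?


Number of 1s: 5

Yes, parity is correct (5 ones)


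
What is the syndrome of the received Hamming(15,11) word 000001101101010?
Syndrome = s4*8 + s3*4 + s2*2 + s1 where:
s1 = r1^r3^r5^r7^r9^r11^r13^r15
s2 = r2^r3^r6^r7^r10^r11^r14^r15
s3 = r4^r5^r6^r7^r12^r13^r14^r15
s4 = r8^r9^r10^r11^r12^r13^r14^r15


s1=0, s2=0, s3=0, s4=0

Syndrome = 0 (no error)


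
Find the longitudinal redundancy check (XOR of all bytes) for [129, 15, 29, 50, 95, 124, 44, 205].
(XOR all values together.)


XOR chain: 129 ^ 15 ^ 29 ^ 50 ^ 95 ^ 124 ^ 44 ^ 205 = 99

99


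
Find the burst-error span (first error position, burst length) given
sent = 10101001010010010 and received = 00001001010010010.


XOR: 10100000000000000

Burst at position 0, length 3


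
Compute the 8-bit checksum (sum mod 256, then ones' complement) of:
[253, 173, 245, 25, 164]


Sum = 860 mod 256 = 92
Complement = 163

163


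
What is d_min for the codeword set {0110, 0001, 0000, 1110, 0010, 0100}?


Comparing all pairs, minimum distance: 1
Can detect 0 errors, correct 0 errors

1


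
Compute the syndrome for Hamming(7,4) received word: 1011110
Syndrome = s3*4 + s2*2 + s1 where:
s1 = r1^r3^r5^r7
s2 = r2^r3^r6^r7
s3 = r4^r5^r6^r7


s1=1, s2=0, s3=1

Syndrome = 5 (error at position 5)


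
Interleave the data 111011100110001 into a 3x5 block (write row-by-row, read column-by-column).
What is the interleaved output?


Matrix:
  11101
  11001
  10001
Read columns: 111110100000111

111110100000111


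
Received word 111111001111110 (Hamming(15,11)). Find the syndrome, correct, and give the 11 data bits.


Syndrome = 0: no error detected

Data: 11101111110 (no errors)


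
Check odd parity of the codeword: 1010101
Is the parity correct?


Number of 1s: 4

No, parity error (4 ones)


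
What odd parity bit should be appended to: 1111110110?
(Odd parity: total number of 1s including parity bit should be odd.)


Number of 1s in data: 8
Parity bit: 1

1


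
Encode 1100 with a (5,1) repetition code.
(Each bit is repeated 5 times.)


Each bit -> 5 copies

11111111110000000000


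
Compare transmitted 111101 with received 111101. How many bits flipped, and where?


XOR: 000000

0 errors (received matches sent)


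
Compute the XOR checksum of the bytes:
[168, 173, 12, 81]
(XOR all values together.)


XOR chain: 168 ^ 173 ^ 12 ^ 81 = 88

88


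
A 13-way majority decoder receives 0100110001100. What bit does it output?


Ones: 5 out of 13
Threshold: 7

0 (5/13 voted 1)


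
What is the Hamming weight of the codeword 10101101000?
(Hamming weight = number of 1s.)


Counting 1s in 10101101000

5


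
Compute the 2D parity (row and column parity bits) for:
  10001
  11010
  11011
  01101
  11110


Row parities: 01010
Column parities: 00011

Row P: 01010, Col P: 00011, Corner: 0


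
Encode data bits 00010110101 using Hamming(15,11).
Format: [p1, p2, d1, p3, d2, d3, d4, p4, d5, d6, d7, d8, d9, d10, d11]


Parity bits: p1=0, p2=0, p3=1, p4=0

000100100110101


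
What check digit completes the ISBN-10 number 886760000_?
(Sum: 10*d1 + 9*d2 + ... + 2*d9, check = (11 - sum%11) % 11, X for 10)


Weighted sum: 285
285 mod 11 = 10

Check digit: 1


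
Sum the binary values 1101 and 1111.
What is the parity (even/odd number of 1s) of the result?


1101 = 13
1111 = 15
Sum = 28 = 11100
1s count = 3

odd parity (3 ones in 11100)


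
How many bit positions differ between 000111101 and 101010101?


XOR: 101101000
Count of 1s: 4

4


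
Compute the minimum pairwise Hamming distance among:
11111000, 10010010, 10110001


Comparing all pairs, minimum distance: 3
Can detect 2 errors, correct 1 errors

3


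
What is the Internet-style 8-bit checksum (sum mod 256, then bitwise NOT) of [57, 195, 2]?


Sum = 254 mod 256 = 254
Complement = 1

1


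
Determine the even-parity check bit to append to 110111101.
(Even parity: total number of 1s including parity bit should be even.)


Number of 1s in data: 7
Parity bit: 1

1


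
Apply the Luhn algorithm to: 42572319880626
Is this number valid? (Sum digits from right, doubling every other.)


Luhn sum = 67
67 mod 10 = 7

Invalid (Luhn sum mod 10 = 7)


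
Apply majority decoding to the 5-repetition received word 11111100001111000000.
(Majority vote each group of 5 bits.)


Groups: 11111, 10000, 11110, 00000
Majority votes: 1010

1010


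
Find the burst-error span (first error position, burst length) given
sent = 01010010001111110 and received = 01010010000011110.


XOR: 00000000001100000

Burst at position 10, length 2


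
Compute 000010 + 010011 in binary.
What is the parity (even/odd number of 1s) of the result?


000010 = 2
010011 = 19
Sum = 21 = 10101
1s count = 3

odd parity (3 ones in 10101)


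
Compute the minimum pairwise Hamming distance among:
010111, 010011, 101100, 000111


Comparing all pairs, minimum distance: 1
Can detect 0 errors, correct 0 errors

1


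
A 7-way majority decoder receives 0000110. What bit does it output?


Ones: 2 out of 7
Threshold: 4

0 (2/7 voted 1)


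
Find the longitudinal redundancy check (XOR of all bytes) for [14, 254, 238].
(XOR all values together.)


XOR chain: 14 ^ 254 ^ 238 = 30

30


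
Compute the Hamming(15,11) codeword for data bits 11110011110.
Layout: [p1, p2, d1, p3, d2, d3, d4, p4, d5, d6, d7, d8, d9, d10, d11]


Parity bits: p1=1, p2=1, p3=0, p4=0

111011100011110


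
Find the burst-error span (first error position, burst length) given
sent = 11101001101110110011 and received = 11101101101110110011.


XOR: 00000100000000000000

Burst at position 5, length 1


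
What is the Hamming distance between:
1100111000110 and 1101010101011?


XOR: 0001101101101
Count of 1s: 7

7


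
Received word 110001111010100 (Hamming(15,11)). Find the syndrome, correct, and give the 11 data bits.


Syndrome = 5: error at position 5

Data: 01111010100 (corrected bit 5)


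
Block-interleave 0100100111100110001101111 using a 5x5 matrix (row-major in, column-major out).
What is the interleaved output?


Matrix:
  01001
  00111
  10011
  00011
  01111
Read columns: 0010010001010010111111111

0010010001010010111111111


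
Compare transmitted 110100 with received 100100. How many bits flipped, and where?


XOR: 010000

1 error(s) at position(s): 1


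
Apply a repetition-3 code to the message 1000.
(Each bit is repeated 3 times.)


Each bit -> 3 copies

111000000000


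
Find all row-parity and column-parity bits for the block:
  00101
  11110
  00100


Row parities: 001
Column parities: 11111

Row P: 001, Col P: 11111, Corner: 1


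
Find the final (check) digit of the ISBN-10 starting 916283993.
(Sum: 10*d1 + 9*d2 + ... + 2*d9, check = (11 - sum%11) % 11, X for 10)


Weighted sum: 293
293 mod 11 = 7

Check digit: 4


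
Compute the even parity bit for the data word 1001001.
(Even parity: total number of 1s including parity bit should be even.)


Number of 1s in data: 3
Parity bit: 1

1


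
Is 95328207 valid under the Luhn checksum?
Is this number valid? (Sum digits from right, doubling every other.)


Luhn sum = 38
38 mod 10 = 8

Invalid (Luhn sum mod 10 = 8)


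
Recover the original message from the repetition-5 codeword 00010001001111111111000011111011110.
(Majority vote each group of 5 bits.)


Groups: 00010, 00100, 11111, 11111, 00001, 11110, 11110
Majority votes: 0011011

0011011


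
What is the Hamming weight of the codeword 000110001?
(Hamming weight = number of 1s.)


Counting 1s in 000110001

3


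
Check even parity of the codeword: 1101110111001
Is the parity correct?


Number of 1s: 9

No, parity error (9 ones)


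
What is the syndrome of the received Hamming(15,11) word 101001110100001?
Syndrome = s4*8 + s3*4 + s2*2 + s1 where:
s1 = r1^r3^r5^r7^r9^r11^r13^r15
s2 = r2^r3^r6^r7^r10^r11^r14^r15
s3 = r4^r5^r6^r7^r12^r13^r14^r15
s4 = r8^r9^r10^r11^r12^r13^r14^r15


s1=0, s2=1, s3=1, s4=1

Syndrome = 14 (error at position 14)


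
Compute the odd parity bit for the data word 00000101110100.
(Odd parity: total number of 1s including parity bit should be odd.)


Number of 1s in data: 5
Parity bit: 0

0


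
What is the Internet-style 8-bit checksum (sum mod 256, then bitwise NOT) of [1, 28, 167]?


Sum = 196 mod 256 = 196
Complement = 59

59


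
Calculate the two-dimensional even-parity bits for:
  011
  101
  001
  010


Row parities: 0011
Column parities: 101

Row P: 0011, Col P: 101, Corner: 0


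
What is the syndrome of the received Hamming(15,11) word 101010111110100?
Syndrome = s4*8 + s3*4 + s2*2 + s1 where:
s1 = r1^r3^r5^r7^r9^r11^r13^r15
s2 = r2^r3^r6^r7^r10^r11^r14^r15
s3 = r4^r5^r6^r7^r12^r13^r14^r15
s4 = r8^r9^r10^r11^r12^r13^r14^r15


s1=1, s2=0, s3=1, s4=1

Syndrome = 13 (error at position 13)


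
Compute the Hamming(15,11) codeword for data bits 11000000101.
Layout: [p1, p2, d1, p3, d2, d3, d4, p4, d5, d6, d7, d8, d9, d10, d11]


Parity bits: p1=0, p2=0, p3=1, p4=0

001110000000101


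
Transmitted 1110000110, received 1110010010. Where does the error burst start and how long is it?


XOR: 0000010100

Burst at position 5, length 3


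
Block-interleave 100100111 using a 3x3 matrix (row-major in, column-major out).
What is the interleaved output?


Matrix:
  100
  100
  111
Read columns: 111001001

111001001


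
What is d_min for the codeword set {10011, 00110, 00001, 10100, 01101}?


Comparing all pairs, minimum distance: 2
Can detect 1 errors, correct 0 errors

2


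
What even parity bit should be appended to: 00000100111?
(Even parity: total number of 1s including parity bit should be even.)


Number of 1s in data: 4
Parity bit: 0

0


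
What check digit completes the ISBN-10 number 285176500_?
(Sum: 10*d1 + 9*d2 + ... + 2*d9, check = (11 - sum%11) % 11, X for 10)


Weighted sum: 231
231 mod 11 = 0

Check digit: 0


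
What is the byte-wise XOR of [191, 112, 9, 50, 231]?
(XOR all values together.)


XOR chain: 191 ^ 112 ^ 9 ^ 50 ^ 231 = 19

19


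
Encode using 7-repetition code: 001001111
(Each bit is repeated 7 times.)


Each bit -> 7 copies

000000000000001111111000000000000001111111111111111111111111111


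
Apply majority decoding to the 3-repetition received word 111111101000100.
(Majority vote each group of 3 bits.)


Groups: 111, 111, 101, 000, 100
Majority votes: 11100

11100


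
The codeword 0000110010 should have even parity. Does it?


Number of 1s: 3

No, parity error (3 ones)


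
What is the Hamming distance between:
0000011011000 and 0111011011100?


XOR: 0111000000100
Count of 1s: 4

4


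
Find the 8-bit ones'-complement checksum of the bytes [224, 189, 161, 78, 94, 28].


Sum = 774 mod 256 = 6
Complement = 249

249


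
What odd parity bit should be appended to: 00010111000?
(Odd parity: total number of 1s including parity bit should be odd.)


Number of 1s in data: 4
Parity bit: 1

1


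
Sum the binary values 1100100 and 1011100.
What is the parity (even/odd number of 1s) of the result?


1100100 = 100
1011100 = 92
Sum = 192 = 11000000
1s count = 2

even parity (2 ones in 11000000)


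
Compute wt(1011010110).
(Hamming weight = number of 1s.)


Counting 1s in 1011010110

6


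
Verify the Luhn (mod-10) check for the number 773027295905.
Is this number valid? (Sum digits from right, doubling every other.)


Luhn sum = 57
57 mod 10 = 7

Invalid (Luhn sum mod 10 = 7)


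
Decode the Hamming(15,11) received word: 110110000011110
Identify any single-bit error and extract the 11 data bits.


Syndrome = 6: error at position 6

Data: 01100011110 (corrected bit 6)


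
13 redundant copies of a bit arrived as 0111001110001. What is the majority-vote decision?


Ones: 7 out of 13
Threshold: 7

1 (7/13 voted 1)


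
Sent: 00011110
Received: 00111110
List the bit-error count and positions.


XOR: 00100000

1 error(s) at position(s): 2


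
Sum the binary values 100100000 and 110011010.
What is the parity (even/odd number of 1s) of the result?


100100000 = 288
110011010 = 410
Sum = 698 = 1010111010
1s count = 6

even parity (6 ones in 1010111010)


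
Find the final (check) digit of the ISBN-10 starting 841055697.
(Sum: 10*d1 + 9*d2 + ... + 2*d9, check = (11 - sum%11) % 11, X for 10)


Weighted sum: 244
244 mod 11 = 2

Check digit: 9


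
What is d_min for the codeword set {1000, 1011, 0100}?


Comparing all pairs, minimum distance: 2
Can detect 1 errors, correct 0 errors

2


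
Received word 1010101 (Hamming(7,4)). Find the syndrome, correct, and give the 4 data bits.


Syndrome = 0: no error detected

Data: 1101 (no errors)


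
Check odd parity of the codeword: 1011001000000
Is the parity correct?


Number of 1s: 4

No, parity error (4 ones)


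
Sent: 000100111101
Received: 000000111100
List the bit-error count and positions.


XOR: 000100000001

2 error(s) at position(s): 3, 11


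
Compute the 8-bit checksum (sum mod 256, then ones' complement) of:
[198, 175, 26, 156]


Sum = 555 mod 256 = 43
Complement = 212

212


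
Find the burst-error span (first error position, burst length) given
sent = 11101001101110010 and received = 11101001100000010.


XOR: 00000000001110000

Burst at position 10, length 3


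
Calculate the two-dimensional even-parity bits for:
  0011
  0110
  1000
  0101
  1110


Row parities: 00101
Column parities: 0110

Row P: 00101, Col P: 0110, Corner: 0


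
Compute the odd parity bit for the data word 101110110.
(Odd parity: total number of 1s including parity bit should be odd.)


Number of 1s in data: 6
Parity bit: 1

1


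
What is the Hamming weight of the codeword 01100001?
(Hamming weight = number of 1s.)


Counting 1s in 01100001

3


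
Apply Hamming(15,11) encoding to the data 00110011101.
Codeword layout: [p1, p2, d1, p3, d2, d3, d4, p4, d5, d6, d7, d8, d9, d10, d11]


Parity bits: p1=0, p2=0, p3=1, p4=0

000101100011101


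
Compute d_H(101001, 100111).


XOR: 001110
Count of 1s: 3

3


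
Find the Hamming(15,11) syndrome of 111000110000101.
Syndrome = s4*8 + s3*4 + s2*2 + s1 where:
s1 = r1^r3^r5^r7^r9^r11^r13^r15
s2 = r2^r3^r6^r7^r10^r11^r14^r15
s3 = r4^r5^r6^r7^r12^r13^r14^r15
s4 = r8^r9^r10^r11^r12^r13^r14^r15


s1=1, s2=0, s3=1, s4=1

Syndrome = 13 (error at position 13)


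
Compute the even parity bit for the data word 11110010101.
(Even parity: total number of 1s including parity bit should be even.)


Number of 1s in data: 7
Parity bit: 1

1


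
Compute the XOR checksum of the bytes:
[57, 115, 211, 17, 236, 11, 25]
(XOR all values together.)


XOR chain: 57 ^ 115 ^ 211 ^ 17 ^ 236 ^ 11 ^ 25 = 118

118


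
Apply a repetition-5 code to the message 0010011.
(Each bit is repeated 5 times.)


Each bit -> 5 copies

00000000001111100000000001111111111


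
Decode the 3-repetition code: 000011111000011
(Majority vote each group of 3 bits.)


Groups: 000, 011, 111, 000, 011
Majority votes: 01101

01101


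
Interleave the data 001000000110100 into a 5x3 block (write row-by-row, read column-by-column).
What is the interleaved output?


Matrix:
  001
  000
  000
  110
  100
Read columns: 000110001010000

000110001010000


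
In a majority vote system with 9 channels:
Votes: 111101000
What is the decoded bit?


Ones: 5 out of 9
Threshold: 5

1 (5/9 voted 1)


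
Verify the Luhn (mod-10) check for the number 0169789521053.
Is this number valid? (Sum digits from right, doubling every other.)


Luhn sum = 49
49 mod 10 = 9

Invalid (Luhn sum mod 10 = 9)


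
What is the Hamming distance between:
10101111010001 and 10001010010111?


XOR: 00100101000110
Count of 1s: 5

5


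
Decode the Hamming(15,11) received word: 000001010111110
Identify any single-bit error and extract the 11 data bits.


Syndrome = 0: no error detected

Data: 00100111110 (no errors)


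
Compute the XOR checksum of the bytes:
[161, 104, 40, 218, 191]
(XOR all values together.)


XOR chain: 161 ^ 104 ^ 40 ^ 218 ^ 191 = 132

132


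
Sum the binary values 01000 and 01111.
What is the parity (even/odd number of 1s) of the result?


01000 = 8
01111 = 15
Sum = 23 = 10111
1s count = 4

even parity (4 ones in 10111)


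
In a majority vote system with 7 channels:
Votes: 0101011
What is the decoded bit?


Ones: 4 out of 7
Threshold: 4

1 (4/7 voted 1)


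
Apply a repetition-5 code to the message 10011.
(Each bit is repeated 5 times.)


Each bit -> 5 copies

1111100000000001111111111


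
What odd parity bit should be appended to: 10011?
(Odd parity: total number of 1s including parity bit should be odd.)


Number of 1s in data: 3
Parity bit: 0

0


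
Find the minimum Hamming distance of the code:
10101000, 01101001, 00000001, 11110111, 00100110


Comparing all pairs, minimum distance: 3
Can detect 2 errors, correct 1 errors

3


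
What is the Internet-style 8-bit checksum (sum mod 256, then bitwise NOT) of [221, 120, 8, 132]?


Sum = 481 mod 256 = 225
Complement = 30

30


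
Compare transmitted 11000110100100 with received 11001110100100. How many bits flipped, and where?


XOR: 00001000000000

1 error(s) at position(s): 4


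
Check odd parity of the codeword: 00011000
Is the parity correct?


Number of 1s: 2

No, parity error (2 ones)


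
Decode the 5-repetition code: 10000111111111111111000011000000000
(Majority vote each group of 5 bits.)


Groups: 10000, 11111, 11111, 11111, 00001, 10000, 00000
Majority votes: 0111000

0111000


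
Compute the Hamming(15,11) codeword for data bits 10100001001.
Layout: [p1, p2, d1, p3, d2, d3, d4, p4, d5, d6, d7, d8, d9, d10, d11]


Parity bits: p1=0, p2=1, p3=1, p4=0

011101000001001


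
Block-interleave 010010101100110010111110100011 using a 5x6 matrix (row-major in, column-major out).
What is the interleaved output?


Matrix:
  010010
  101100
  110010
  111110
  100011
Read columns: 011111011001010010101011100001

011111011001010010101011100001


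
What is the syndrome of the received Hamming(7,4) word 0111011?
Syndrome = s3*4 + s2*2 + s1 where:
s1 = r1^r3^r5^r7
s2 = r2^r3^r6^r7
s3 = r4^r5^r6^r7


s1=0, s2=0, s3=1

Syndrome = 4 (error at position 4)


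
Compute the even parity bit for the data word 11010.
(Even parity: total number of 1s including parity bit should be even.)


Number of 1s in data: 3
Parity bit: 1

1


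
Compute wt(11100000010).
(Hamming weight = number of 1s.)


Counting 1s in 11100000010

4


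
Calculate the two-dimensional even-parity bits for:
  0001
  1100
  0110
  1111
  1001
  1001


Row parities: 100000
Column parities: 0100

Row P: 100000, Col P: 0100, Corner: 1


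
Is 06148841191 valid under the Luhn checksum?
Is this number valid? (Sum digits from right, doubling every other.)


Luhn sum = 44
44 mod 10 = 4

Invalid (Luhn sum mod 10 = 4)


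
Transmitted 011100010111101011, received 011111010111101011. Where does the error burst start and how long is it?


XOR: 000011000000000000

Burst at position 4, length 2


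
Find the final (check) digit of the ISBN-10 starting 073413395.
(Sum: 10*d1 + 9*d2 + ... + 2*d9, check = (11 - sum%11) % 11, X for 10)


Weighted sum: 185
185 mod 11 = 9

Check digit: 2


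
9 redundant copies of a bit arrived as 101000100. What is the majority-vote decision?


Ones: 3 out of 9
Threshold: 5

0 (3/9 voted 1)


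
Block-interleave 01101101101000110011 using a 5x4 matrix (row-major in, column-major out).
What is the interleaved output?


Matrix:
  0110
  1101
  1010
  0011
  0011
Read columns: 01100110001011101011

01100110001011101011


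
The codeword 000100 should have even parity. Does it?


Number of 1s: 1

No, parity error (1 ones)


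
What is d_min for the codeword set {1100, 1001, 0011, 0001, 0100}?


Comparing all pairs, minimum distance: 1
Can detect 0 errors, correct 0 errors

1


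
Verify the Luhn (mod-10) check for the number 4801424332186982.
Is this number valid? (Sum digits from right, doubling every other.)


Luhn sum = 77
77 mod 10 = 7

Invalid (Luhn sum mod 10 = 7)


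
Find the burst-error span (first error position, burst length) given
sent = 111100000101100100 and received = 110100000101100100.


XOR: 001000000000000000

Burst at position 2, length 1


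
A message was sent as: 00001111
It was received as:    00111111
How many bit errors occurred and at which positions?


XOR: 00110000

2 error(s) at position(s): 2, 3


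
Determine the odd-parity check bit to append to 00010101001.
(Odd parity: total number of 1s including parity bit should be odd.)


Number of 1s in data: 4
Parity bit: 1

1


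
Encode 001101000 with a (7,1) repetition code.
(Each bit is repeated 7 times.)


Each bit -> 7 copies

000000000000001111111111111100000001111111000000000000000000000


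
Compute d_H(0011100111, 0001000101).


XOR: 0010100010
Count of 1s: 3

3


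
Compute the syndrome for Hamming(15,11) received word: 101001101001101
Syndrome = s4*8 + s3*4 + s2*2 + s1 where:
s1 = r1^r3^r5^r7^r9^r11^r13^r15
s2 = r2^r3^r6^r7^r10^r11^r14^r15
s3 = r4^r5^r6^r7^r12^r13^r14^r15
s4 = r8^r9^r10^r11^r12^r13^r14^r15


s1=0, s2=0, s3=1, s4=0

Syndrome = 4 (error at position 4)


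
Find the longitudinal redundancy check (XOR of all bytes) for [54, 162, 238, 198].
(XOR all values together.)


XOR chain: 54 ^ 162 ^ 238 ^ 198 = 188

188


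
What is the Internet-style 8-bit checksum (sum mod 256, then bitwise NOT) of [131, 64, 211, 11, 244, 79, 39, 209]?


Sum = 988 mod 256 = 220
Complement = 35

35


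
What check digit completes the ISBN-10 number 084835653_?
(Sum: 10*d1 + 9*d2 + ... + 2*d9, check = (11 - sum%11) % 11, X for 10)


Weighted sum: 248
248 mod 11 = 6

Check digit: 5


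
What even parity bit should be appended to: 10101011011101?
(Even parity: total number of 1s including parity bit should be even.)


Number of 1s in data: 9
Parity bit: 1

1


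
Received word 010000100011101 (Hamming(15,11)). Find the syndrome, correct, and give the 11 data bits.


Syndrome = 0: no error detected

Data: 00010011101 (no errors)


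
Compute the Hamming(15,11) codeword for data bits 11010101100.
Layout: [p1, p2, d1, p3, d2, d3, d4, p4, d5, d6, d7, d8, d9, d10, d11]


Parity bits: p1=0, p2=1, p3=0, p4=1

011010110101100


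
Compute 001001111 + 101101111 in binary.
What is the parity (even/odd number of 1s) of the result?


001001111 = 79
101101111 = 367
Sum = 446 = 110111110
1s count = 7

odd parity (7 ones in 110111110)


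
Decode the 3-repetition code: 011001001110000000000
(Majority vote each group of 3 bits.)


Groups: 011, 001, 001, 110, 000, 000, 000
Majority votes: 1001000

1001000


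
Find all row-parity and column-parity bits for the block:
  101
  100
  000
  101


Row parities: 0100
Column parities: 100

Row P: 0100, Col P: 100, Corner: 1


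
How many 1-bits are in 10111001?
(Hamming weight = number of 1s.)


Counting 1s in 10111001

5


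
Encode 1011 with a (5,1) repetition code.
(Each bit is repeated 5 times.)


Each bit -> 5 copies

11111000001111111111


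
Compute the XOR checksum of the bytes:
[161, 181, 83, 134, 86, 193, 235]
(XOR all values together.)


XOR chain: 161 ^ 181 ^ 83 ^ 134 ^ 86 ^ 193 ^ 235 = 189

189


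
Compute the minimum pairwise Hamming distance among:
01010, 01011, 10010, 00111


Comparing all pairs, minimum distance: 1
Can detect 0 errors, correct 0 errors

1


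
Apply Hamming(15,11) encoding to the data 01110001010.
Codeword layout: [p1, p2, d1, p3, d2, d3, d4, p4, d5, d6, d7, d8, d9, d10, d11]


Parity bits: p1=0, p2=1, p3=1, p4=0

010111100001010


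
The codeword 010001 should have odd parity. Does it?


Number of 1s: 2

No, parity error (2 ones)
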